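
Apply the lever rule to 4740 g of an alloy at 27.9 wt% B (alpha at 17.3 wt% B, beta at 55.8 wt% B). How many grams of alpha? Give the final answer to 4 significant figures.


f_alpha = (C_beta - C0) / (C_beta - C_alpha)
f_alpha = (55.8 - 27.9) / (55.8 - 17.3) = 0.724675
m_alpha = f_alpha * m_total = 0.724675 * 4740 = 3435 g


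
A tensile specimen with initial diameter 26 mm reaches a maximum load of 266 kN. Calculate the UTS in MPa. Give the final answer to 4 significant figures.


A0 = pi*(d/2)^2 = pi*(26/2)^2 = 530.929 mm^2
UTS = F_max / A0 = 266*1000 / 530.929
UTS = 501 MPa


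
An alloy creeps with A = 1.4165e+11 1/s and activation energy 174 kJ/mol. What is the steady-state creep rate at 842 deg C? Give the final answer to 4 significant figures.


rate = A * exp(-Q / (R*T))
T = 842 + 273.15 = 1115.15 K
rate = 1.4165e+11 * exp(-174e3 / (8.314 * 1115.15))
rate = 1001 1/s


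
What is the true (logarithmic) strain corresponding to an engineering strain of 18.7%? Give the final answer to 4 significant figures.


epsilon_true = ln(1 + epsilon_eng)
epsilon_true = ln(1 + 0.187)
epsilon_true = 0.1714


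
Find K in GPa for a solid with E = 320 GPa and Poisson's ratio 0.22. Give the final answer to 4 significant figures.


K = E / (3*(1-2*nu))
K = 320 / (3*(1-2*0.22))
K = 190.5 GPa


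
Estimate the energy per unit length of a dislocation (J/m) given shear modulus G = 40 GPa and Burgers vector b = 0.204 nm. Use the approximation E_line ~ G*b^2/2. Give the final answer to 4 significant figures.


E = G*b^2/2
b = 0.204 nm = 2.04e-10 m
G = 40 GPa = 4e+10 Pa
E = 0.5 * 4e+10 * (2.04e-10)^2
E = 8.323e-10 J/m


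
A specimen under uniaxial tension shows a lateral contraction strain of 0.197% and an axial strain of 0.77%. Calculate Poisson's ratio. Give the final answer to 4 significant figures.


nu = -epsilon_lat / epsilon_axial
Lateral strain is contraction (negative), so using magnitudes:
nu = 0.197 / 0.77
nu = 0.2558


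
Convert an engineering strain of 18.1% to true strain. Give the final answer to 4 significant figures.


epsilon_true = ln(1 + epsilon_eng)
epsilon_true = ln(1 + 0.181)
epsilon_true = 0.1664


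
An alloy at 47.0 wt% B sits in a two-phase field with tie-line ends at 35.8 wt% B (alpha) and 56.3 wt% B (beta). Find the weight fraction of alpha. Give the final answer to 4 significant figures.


f_alpha = (C_beta - C0) / (C_beta - C_alpha)
f_alpha = (56.3 - 47.0) / (56.3 - 35.8)
f_alpha = 0.4537


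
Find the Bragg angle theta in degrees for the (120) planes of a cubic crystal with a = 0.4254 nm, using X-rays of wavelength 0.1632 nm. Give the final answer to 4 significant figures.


d = a / sqrt(h^2+k^2+l^2)
d = 0.4254 / sqrt(5) = 0.190245 nm
lambda = 2*d*sin(theta)  =>  sin(theta) = lambda / (2*d)
sin(theta) = 0.1632 / (2 * 0.190245) = 0.428921
theta = 25.4 deg


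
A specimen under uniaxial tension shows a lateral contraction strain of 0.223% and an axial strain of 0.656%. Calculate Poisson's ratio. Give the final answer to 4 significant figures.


nu = -epsilon_lat / epsilon_axial
Lateral strain is contraction (negative), so using magnitudes:
nu = 0.223 / 0.656
nu = 0.3399


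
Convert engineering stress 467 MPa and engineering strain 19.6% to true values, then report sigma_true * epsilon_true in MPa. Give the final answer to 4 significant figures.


sigma_true = sigma_eng * (1 + epsilon_eng)
sigma_true = 467 * (1 + 0.196) = 558.532 MPa
epsilon_true = ln(1 + epsilon_eng)
epsilon_true = ln(1 + 0.196) = 0.178983
sigma_true * epsilon_true = 558.532 * 0.178983 = 99.97 MPa


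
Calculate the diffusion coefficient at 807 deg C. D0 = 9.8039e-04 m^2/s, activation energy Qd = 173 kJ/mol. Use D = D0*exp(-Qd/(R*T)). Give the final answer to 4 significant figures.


D = D0 * exp(-Qd / (R*T))
T = 1080.15 K
D = 9.8039e-04 * exp(-173e3 / (8.314 * 1080.15))
D = 4.217e-12 m^2/s


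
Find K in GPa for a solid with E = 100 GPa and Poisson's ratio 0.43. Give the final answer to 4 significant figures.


K = E / (3*(1-2*nu))
K = 100 / (3*(1-2*0.43))
K = 238.1 GPa


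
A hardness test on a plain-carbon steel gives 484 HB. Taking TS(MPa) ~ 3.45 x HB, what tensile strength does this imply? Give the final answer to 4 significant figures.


TS (MPa) = 3.45 * HB
TS = 3.45 * 484
TS = 1670 MPa


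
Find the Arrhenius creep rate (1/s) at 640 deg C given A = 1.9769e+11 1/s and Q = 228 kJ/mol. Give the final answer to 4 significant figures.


rate = A * exp(-Q / (R*T))
T = 640 + 273.15 = 913.15 K
rate = 1.9769e+11 * exp(-228e3 / (8.314 * 913.15))
rate = 0.01792 1/s


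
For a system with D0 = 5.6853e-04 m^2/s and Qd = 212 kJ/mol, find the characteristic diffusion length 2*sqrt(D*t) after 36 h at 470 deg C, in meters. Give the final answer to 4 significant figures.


Step 1: D = D0 * exp(-Qd/(R*T))
T = 743.15 K
D = 5.6853e-04 * exp(-212e3 / (8.314 * 743.15)) = 7.13062e-19 m^2/s
Step 2: L = 2*sqrt(D*t)
t = 36 h = 129600 s
L = 2*sqrt(7.13062e-19 * 129600) = 6.08e-07 m


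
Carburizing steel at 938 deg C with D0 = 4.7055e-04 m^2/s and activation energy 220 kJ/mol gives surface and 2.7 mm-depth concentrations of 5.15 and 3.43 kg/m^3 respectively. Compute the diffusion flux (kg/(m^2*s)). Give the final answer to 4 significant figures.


Step 1: D = D0 * exp(-Qd/(R*T))
T = 938 + 273.15 = 1211.15 K
D = 4.7055e-04 * exp(-220e3 / (8.314 * 1211.15)) = 1.52782e-13 m^2/s
Step 2: J = D * (C1 - C2) / dx
J = 1.52782e-13 * (5.15 - 3.43) / 2.7e-03
J = 9.733e-11 kg/(m^2*s)


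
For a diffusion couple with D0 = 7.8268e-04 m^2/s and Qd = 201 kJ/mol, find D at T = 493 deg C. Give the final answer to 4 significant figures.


D = D0 * exp(-Qd / (R*T))
T = 766.15 K
D = 7.8268e-04 * exp(-201e3 / (8.314 * 766.15))
D = 1.546e-17 m^2/s


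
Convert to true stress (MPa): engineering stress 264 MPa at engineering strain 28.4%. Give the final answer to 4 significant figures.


sigma_true = sigma_eng * (1 + epsilon_eng)
sigma_true = 264 * (1 + 0.284)
sigma_true = 339 MPa


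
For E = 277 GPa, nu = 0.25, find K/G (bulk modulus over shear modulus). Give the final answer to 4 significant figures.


G = E / (2*(1+nu))
G = 277 / (2*(1+0.25)) = 110.8 GPa
K = E / (3*(1-2*nu))
K = 277 / (3*(1-2*0.25)) = 184.667 GPa
K/G = 184.667 / 110.8 = 1.667


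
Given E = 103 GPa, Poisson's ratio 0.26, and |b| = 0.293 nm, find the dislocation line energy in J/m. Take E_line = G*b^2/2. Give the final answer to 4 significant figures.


Step 1: G = E / (2*(1+nu))
G = 103 / (2*(1+0.26)) = 40.873 GPa = 4.0873e+10 Pa
Step 2: E_line = G*b^2/2
b = 0.293 nm = 2.93e-10 m
E_line = 0.5 * 4.0873e+10 * (2.93e-10)^2 = 1.754e-09 J/m


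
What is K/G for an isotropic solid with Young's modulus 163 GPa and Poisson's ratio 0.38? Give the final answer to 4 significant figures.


G = E / (2*(1+nu))
G = 163 / (2*(1+0.38)) = 59.058 GPa
K = E / (3*(1-2*nu))
K = 163 / (3*(1-2*0.38)) = 226.389 GPa
K/G = 226.389 / 59.058 = 3.833


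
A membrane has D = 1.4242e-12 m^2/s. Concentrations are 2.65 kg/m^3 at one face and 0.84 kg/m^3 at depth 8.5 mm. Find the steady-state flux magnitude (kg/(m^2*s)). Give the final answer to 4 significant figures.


J = -D * (dC/dx) = D * (C1 - C2) / dx
J = 1.4242e-12 * (2.65 - 0.84) / 8.5e-03
J = 3.033e-10 kg/(m^2*s)


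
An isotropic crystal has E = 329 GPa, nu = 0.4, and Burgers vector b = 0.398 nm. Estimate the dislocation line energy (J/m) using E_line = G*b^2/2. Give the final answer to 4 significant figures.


Step 1: G = E / (2*(1+nu))
G = 329 / (2*(1+0.4)) = 117.5 GPa = 1.175e+11 Pa
Step 2: E_line = G*b^2/2
b = 0.398 nm = 3.98e-10 m
E_line = 0.5 * 1.175e+11 * (3.98e-10)^2 = 9.306e-09 J/m


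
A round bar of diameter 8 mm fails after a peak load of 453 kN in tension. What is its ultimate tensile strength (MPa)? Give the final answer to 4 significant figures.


A0 = pi*(d/2)^2 = pi*(8/2)^2 = 50.2655 mm^2
UTS = F_max / A0 = 453*1000 / 50.2655
UTS = 9012 MPa


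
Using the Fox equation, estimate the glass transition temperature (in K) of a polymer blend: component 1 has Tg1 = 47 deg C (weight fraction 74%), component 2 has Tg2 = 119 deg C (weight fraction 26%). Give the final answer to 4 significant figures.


1/Tg = w1/Tg1 + w2/Tg2 (in Kelvin)
Tg1 = 320.15 K, Tg2 = 392.15 K
1/Tg = 0.74/320.15 + 0.26/392.15
Tg = 336.2 K


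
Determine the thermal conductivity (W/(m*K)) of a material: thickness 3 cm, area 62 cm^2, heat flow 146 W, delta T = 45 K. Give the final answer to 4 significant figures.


k = Q*L / (A*dT)
L = 0.03 m, A = 6.2e-03 m^2
k = 146 * 0.03 / (6.2e-03 * 45)
k = 15.7 W/(m*K)


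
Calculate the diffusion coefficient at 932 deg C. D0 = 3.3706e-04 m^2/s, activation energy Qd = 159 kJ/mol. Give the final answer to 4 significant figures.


D = D0 * exp(-Qd / (R*T))
T = 1205.15 K
D = 3.3706e-04 * exp(-159e3 / (8.314 * 1205.15))
D = 4.325e-11 m^2/s


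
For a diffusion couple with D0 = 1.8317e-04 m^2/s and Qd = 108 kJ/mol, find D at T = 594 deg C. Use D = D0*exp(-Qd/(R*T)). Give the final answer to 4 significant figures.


D = D0 * exp(-Qd / (R*T))
T = 867.15 K
D = 1.8317e-04 * exp(-108e3 / (8.314 * 867.15))
D = 5.715e-11 m^2/s


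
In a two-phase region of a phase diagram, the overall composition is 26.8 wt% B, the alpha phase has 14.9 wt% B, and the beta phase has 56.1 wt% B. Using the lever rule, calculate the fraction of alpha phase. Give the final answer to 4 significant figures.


f_alpha = (C_beta - C0) / (C_beta - C_alpha)
f_alpha = (56.1 - 26.8) / (56.1 - 14.9)
f_alpha = 0.7112


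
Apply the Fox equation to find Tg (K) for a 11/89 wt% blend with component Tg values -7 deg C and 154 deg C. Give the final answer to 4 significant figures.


1/Tg = w1/Tg1 + w2/Tg2 (in Kelvin)
Tg1 = 266.15 K, Tg2 = 427.15 K
1/Tg = 0.11/266.15 + 0.89/427.15
Tg = 400.5 K


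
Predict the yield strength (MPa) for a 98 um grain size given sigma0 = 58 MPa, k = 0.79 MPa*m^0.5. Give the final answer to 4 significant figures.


sigma_y = sigma0 + k / sqrt(d)
d = 98 um = 9.8e-05 m
sigma_y = 58 + 0.79 / sqrt(9.8e-05)
sigma_y = 137.8 MPa


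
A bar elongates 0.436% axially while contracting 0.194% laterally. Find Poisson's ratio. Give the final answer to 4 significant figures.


nu = -epsilon_lat / epsilon_axial
Lateral strain is contraction (negative), so using magnitudes:
nu = 0.194 / 0.436
nu = 0.445


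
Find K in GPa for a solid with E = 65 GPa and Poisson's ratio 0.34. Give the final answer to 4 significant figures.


K = E / (3*(1-2*nu))
K = 65 / (3*(1-2*0.34))
K = 67.71 GPa


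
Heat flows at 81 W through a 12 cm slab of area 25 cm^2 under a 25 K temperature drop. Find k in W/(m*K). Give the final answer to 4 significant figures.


k = Q*L / (A*dT)
L = 0.12 m, A = 2.5e-03 m^2
k = 81 * 0.12 / (2.5e-03 * 25)
k = 155.5 W/(m*K)


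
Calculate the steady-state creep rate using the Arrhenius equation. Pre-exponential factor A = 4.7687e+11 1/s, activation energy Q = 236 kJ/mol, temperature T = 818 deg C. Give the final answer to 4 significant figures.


rate = A * exp(-Q / (R*T))
T = 818 + 273.15 = 1091.15 K
rate = 4.7687e+11 * exp(-236e3 / (8.314 * 1091.15))
rate = 2.401 1/s


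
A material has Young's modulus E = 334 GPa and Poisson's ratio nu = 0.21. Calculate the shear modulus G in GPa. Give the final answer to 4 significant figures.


G = E / (2*(1+nu))
G = 334 / (2*(1+0.21))
G = 138 GPa


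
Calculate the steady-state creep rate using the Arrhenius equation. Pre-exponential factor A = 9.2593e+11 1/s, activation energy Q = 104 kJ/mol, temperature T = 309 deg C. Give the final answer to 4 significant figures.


rate = A * exp(-Q / (R*T))
T = 309 + 273.15 = 582.15 K
rate = 9.2593e+11 * exp(-104e3 / (8.314 * 582.15))
rate = 431.1 1/s


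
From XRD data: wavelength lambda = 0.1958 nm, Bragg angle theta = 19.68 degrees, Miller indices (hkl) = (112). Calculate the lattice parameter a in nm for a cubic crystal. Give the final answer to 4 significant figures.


d = lambda / (2*sin(theta))
d = 0.1958 / (2*sin(19.68 deg))
d = 0.290706 nm
a = d * sqrt(h^2+k^2+l^2) = 0.290706 * sqrt(6)
a = 0.7121 nm


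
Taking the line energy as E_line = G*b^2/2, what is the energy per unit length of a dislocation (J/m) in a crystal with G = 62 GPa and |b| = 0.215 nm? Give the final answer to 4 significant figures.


E = G*b^2/2
b = 0.215 nm = 2.15e-10 m
G = 62 GPa = 6.2e+10 Pa
E = 0.5 * 6.2e+10 * (2.15e-10)^2
E = 1.433e-09 J/m


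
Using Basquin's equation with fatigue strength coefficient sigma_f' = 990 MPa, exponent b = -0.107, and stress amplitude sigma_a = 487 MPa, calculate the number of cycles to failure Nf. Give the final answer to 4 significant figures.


sigma_a = sigma_f' * (2*Nf)^b
2*Nf = (sigma_a / sigma_f')^(1/b)
2*Nf = (487 / 990)^(1/-0.107)
2*Nf = 757.7
Nf = 378.9 cycles


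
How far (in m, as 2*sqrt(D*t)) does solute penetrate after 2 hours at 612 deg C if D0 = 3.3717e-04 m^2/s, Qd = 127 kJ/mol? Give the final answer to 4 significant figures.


Step 1: D = D0 * exp(-Qd/(R*T))
T = 885.15 K
D = 3.3717e-04 * exp(-127e3 / (8.314 * 885.15)) = 1.07902e-11 m^2/s
Step 2: L = 2*sqrt(D*t)
t = 2 h = 7200 s
L = 2*sqrt(1.07902e-11 * 7200) = 5.575e-04 m


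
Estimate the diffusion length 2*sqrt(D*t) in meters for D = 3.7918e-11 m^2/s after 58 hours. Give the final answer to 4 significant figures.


t = 58 hr = 208800 s
Diffusion length = 2*sqrt(D*t)
= 2*sqrt(3.7918e-11 * 208800)
= 5.628e-03 m


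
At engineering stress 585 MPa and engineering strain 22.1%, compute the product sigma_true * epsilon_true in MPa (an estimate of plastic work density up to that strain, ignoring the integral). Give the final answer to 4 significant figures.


sigma_true = sigma_eng * (1 + epsilon_eng)
sigma_true = 585 * (1 + 0.221) = 714.285 MPa
epsilon_true = ln(1 + epsilon_eng)
epsilon_true = ln(1 + 0.221) = 0.19967
sigma_true * epsilon_true = 714.285 * 0.19967 = 142.6 MPa


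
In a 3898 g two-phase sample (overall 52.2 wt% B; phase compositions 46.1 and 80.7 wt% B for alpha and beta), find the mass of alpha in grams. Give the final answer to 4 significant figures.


f_alpha = (C_beta - C0) / (C_beta - C_alpha)
f_alpha = (80.7 - 52.2) / (80.7 - 46.1) = 0.823699
m_alpha = f_alpha * m_total = 0.823699 * 3898 = 3211 g


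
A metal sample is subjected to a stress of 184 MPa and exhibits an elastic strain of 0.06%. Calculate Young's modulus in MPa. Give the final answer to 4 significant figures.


E = sigma / epsilon
epsilon = 0.06% = 6e-04
E = 184 / 6e-04
E = 306700 MPa


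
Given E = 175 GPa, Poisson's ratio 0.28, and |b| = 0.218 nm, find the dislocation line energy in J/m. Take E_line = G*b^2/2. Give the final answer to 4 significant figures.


Step 1: G = E / (2*(1+nu))
G = 175 / (2*(1+0.28)) = 68.3594 GPa = 6.83594e+10 Pa
Step 2: E_line = G*b^2/2
b = 0.218 nm = 2.18e-10 m
E_line = 0.5 * 6.83594e+10 * (2.18e-10)^2 = 1.624e-09 J/m


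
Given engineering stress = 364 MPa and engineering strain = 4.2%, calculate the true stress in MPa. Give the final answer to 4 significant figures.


sigma_true = sigma_eng * (1 + epsilon_eng)
sigma_true = 364 * (1 + 0.042)
sigma_true = 379.3 MPa


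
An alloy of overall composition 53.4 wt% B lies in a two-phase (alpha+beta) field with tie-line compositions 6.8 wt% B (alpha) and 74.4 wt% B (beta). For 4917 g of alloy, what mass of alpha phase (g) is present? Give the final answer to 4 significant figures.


f_alpha = (C_beta - C0) / (C_beta - C_alpha)
f_alpha = (74.4 - 53.4) / (74.4 - 6.8) = 0.310651
m_alpha = f_alpha * m_total = 0.310651 * 4917 = 1527 g


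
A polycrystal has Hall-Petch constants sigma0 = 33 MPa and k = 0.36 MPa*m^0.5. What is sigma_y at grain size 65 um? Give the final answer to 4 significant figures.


sigma_y = sigma0 + k / sqrt(d)
d = 65 um = 6.5e-05 m
sigma_y = 33 + 0.36 / sqrt(6.5e-05)
sigma_y = 77.65 MPa


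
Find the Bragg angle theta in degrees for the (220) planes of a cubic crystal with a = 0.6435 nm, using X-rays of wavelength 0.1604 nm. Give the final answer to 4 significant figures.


d = a / sqrt(h^2+k^2+l^2)
d = 0.6435 / sqrt(8) = 0.227512 nm
lambda = 2*d*sin(theta)  =>  sin(theta) = lambda / (2*d)
sin(theta) = 0.1604 / (2 * 0.227512) = 0.352509
theta = 20.64 deg


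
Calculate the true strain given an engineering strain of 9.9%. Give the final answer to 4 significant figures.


epsilon_true = ln(1 + epsilon_eng)
epsilon_true = ln(1 + 0.099)
epsilon_true = 0.0944


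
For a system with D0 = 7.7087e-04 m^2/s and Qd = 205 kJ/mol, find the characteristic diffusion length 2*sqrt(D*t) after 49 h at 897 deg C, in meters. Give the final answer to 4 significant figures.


Step 1: D = D0 * exp(-Qd/(R*T))
T = 1170.15 K
D = 7.7087e-04 * exp(-205e3 / (8.314 * 1170.15)) = 5.44002e-13 m^2/s
Step 2: L = 2*sqrt(D*t)
t = 49 h = 176400 s
L = 2*sqrt(5.44002e-13 * 176400) = 6.196e-04 m


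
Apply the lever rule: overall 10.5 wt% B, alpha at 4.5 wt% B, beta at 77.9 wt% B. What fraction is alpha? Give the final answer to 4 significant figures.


f_alpha = (C_beta - C0) / (C_beta - C_alpha)
f_alpha = (77.9 - 10.5) / (77.9 - 4.5)
f_alpha = 0.9183


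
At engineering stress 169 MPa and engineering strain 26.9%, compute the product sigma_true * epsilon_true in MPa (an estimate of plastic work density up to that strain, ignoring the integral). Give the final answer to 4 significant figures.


sigma_true = sigma_eng * (1 + epsilon_eng)
sigma_true = 169 * (1 + 0.269) = 214.461 MPa
epsilon_true = ln(1 + epsilon_eng)
epsilon_true = ln(1 + 0.269) = 0.238229
sigma_true * epsilon_true = 214.461 * 0.238229 = 51.09 MPa


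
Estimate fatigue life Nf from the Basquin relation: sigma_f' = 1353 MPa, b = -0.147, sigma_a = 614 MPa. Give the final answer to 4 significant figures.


sigma_a = sigma_f' * (2*Nf)^b
2*Nf = (sigma_a / sigma_f')^(1/b)
2*Nf = (614 / 1353)^(1/-0.147)
2*Nf = 215.881
Nf = 107.9 cycles


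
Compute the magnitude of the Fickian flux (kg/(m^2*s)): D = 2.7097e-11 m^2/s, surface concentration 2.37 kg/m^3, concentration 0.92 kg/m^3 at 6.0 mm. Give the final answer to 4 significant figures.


J = -D * (dC/dx) = D * (C1 - C2) / dx
J = 2.7097e-11 * (2.37 - 0.92) / 6e-03
J = 6.548e-09 kg/(m^2*s)


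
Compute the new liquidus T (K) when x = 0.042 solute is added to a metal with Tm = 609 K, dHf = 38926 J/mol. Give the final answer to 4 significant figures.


dT = R*Tm^2*x / dHf
dT = 8.314 * 609^2 * 0.042 / 38926
dT = 3.32701 K
T_new = 609 - 3.32701 = 605.7 K


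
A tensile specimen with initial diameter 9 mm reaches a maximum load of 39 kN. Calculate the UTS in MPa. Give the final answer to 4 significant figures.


A0 = pi*(d/2)^2 = pi*(9/2)^2 = 63.6173 mm^2
UTS = F_max / A0 = 39*1000 / 63.6173
UTS = 613 MPa


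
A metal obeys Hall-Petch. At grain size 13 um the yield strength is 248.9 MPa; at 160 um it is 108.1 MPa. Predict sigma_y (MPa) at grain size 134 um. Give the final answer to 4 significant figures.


sigma_y = sigma0 + k / sqrt(d)
1/sqrt(d1) = 1/sqrt(1.3e-05) = 277.35;  1/sqrt(d2) = 79.0569
k = (sigma1 - sigma2) / (1/sqrt(d1) - 1/sqrt(d2)) = (248.9 - 108.1) / (277.35 - 79.0569) = 0.71006 MPa*m^0.5
sigma0 = sigma1 - k/sqrt(d1) = 248.9 - 0.71006*277.35 = 51.9648 MPa
sigma_y(d3) = 51.9648 + 0.71006 / sqrt(1.34e-04) = 113.3 MPa


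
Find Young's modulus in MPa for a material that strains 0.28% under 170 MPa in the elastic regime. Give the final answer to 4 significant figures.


E = sigma / epsilon
epsilon = 0.28% = 2.8e-03
E = 170 / 2.8e-03
E = 60710 MPa


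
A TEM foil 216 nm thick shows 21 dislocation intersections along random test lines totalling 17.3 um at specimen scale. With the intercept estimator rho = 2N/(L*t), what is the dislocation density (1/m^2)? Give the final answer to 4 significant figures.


rho = 2N / (L * t)
L = 17.3 um = 1.73e-05 m, t = 216 nm = 2.16e-07 m
rho = 2 * 21 / (1.73e-05 * 2.16e-07)
rho = 1.124e+13 1/m^2


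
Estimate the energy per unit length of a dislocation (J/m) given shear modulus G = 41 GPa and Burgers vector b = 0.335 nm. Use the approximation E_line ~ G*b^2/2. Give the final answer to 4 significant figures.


E = G*b^2/2
b = 0.335 nm = 3.35e-10 m
G = 41 GPa = 4.1e+10 Pa
E = 0.5 * 4.1e+10 * (3.35e-10)^2
E = 2.301e-09 J/m


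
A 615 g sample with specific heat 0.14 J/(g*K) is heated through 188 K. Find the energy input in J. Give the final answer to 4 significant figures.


Q = m * cp * dT
Q = 615 * 0.14 * 188
Q = 16190 J


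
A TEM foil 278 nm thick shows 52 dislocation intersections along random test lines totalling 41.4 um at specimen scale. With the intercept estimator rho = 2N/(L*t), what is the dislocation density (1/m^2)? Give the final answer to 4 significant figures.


rho = 2N / (L * t)
L = 41.4 um = 4.14e-05 m, t = 278 nm = 2.78e-07 m
rho = 2 * 52 / (4.14e-05 * 2.78e-07)
rho = 9.036e+12 1/m^2


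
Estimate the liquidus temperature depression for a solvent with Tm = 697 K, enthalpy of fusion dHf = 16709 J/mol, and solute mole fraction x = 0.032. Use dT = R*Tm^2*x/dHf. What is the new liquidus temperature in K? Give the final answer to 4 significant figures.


dT = R*Tm^2*x / dHf
dT = 8.314 * 697^2 * 0.032 / 16709
dT = 7.73526 K
T_new = 697 - 7.73526 = 689.3 K


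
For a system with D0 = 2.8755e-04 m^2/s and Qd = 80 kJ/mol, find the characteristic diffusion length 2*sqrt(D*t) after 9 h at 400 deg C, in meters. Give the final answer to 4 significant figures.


Step 1: D = D0 * exp(-Qd/(R*T))
T = 673.15 K
D = 2.8755e-04 * exp(-80e3 / (8.314 * 673.15)) = 1.78116e-10 m^2/s
Step 2: L = 2*sqrt(D*t)
t = 9 h = 32400 s
L = 2*sqrt(1.78116e-10 * 32400) = 4.805e-03 m


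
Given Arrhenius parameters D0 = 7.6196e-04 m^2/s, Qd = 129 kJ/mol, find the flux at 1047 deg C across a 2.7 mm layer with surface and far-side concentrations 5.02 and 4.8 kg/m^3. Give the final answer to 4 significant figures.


Step 1: D = D0 * exp(-Qd/(R*T))
T = 1047 + 273.15 = 1320.15 K
D = 7.6196e-04 * exp(-129e3 / (8.314 * 1320.15)) = 5.9921e-09 m^2/s
Step 2: J = D * (C1 - C2) / dx
J = 5.9921e-09 * (5.02 - 4.8) / 2.7e-03
J = 4.882e-07 kg/(m^2*s)


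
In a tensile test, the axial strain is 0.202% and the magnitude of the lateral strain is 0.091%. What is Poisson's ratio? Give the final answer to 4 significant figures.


nu = -epsilon_lat / epsilon_axial
Lateral strain is contraction (negative), so using magnitudes:
nu = 0.091 / 0.202
nu = 0.4505


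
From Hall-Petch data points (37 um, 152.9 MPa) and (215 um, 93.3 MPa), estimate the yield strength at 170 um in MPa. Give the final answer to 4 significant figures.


sigma_y = sigma0 + k / sqrt(d)
1/sqrt(d1) = 1/sqrt(3.7e-05) = 164.399;  1/sqrt(d2) = 68.1994
k = (sigma1 - sigma2) / (1/sqrt(d1) - 1/sqrt(d2)) = (152.9 - 93.3) / (164.399 - 68.1994) = 0.619545 MPa*m^0.5
sigma0 = sigma1 - k/sqrt(d1) = 152.9 - 0.619545*164.399 = 51.0473 MPa
sigma_y(d3) = 51.0473 + 0.619545 / sqrt(1.7e-04) = 98.56 MPa


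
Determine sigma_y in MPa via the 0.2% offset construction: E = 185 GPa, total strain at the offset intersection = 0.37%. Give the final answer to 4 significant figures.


Offset strain = 0.002
Elastic strain at yield = total_strain - offset = 3.7e-03 - 0.002 = 1.7e-03
sigma_y = E * elastic_strain = 185000 * 1.7e-03
sigma_y = 314.5 MPa


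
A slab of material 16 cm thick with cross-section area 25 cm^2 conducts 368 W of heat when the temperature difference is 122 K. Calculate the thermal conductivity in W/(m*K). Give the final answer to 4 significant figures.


k = Q*L / (A*dT)
L = 0.16 m, A = 2.5e-03 m^2
k = 368 * 0.16 / (2.5e-03 * 122)
k = 193 W/(m*K)


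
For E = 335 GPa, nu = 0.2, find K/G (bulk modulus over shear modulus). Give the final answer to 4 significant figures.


G = E / (2*(1+nu))
G = 335 / (2*(1+0.2)) = 139.583 GPa
K = E / (3*(1-2*nu))
K = 335 / (3*(1-2*0.2)) = 186.111 GPa
K/G = 186.111 / 139.583 = 1.333


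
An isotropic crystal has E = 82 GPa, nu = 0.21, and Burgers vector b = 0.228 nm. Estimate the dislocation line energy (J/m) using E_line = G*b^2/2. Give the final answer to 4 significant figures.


Step 1: G = E / (2*(1+nu))
G = 82 / (2*(1+0.21)) = 33.8843 GPa = 3.38843e+10 Pa
Step 2: E_line = G*b^2/2
b = 0.228 nm = 2.28e-10 m
E_line = 0.5 * 3.38843e+10 * (2.28e-10)^2 = 8.807e-10 J/m


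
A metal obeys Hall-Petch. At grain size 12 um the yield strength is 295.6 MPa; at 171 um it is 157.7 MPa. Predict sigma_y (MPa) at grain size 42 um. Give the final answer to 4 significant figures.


sigma_y = sigma0 + k / sqrt(d)
1/sqrt(d1) = 1/sqrt(1.2e-05) = 288.675;  1/sqrt(d2) = 76.4719
k = (sigma1 - sigma2) / (1/sqrt(d1) - 1/sqrt(d2)) = (295.6 - 157.7) / (288.675 - 76.4719) = 0.649849 MPa*m^0.5
sigma0 = sigma1 - k/sqrt(d1) = 295.6 - 0.649849*288.675 = 108.005 MPa
sigma_y(d3) = 108.005 + 0.649849 / sqrt(4.2e-05) = 208.3 MPa


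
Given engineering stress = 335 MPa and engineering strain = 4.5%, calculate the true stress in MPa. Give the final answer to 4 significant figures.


sigma_true = sigma_eng * (1 + epsilon_eng)
sigma_true = 335 * (1 + 0.045)
sigma_true = 350.1 MPa


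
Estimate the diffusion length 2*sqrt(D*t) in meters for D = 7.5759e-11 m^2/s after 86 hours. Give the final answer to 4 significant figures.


t = 86 hr = 309600 s
Diffusion length = 2*sqrt(D*t)
= 2*sqrt(7.5759e-11 * 309600)
= 9.686e-03 m


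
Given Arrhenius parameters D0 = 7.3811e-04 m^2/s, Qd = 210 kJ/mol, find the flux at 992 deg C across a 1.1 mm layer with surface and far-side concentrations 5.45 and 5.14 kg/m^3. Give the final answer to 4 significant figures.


Step 1: D = D0 * exp(-Qd/(R*T))
T = 992 + 273.15 = 1265.15 K
D = 7.3811e-04 * exp(-210e3 / (8.314 * 1265.15)) = 1.5757e-12 m^2/s
Step 2: J = D * (C1 - C2) / dx
J = 1.5757e-12 * (5.45 - 5.14) / 1.1e-03
J = 4.441e-10 kg/(m^2*s)


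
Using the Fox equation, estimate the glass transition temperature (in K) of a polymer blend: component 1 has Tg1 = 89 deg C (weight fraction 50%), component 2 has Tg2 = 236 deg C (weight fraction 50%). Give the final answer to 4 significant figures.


1/Tg = w1/Tg1 + w2/Tg2 (in Kelvin)
Tg1 = 362.15 K, Tg2 = 509.15 K
1/Tg = 0.5/362.15 + 0.5/509.15
Tg = 423.2 K


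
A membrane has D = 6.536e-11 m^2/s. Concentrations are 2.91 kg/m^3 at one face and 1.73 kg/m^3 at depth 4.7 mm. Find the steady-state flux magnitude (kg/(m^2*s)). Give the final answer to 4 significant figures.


J = -D * (dC/dx) = D * (C1 - C2) / dx
J = 6.536e-11 * (2.91 - 1.73) / 4.7e-03
J = 1.641e-08 kg/(m^2*s)


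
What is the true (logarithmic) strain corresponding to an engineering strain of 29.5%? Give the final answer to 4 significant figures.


epsilon_true = ln(1 + epsilon_eng)
epsilon_true = ln(1 + 0.295)
epsilon_true = 0.2585


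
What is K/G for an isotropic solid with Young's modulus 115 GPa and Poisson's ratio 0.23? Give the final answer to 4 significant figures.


G = E / (2*(1+nu))
G = 115 / (2*(1+0.23)) = 46.748 GPa
K = E / (3*(1-2*nu))
K = 115 / (3*(1-2*0.23)) = 70.9877 GPa
K/G = 70.9877 / 46.748 = 1.519


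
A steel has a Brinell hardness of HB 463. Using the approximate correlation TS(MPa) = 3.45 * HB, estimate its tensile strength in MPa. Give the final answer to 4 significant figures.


TS (MPa) = 3.45 * HB
TS = 3.45 * 463
TS = 1597 MPa


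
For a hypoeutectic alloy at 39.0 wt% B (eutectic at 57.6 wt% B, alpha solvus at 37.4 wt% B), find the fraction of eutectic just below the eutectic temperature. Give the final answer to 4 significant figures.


f_primary = (C_e - C0) / (C_e - C_alpha_max)
f_primary = (57.6 - 39.0) / (57.6 - 37.4)
f_primary = 0.920792
f_eutectic = 1 - 0.920792 = 0.07921


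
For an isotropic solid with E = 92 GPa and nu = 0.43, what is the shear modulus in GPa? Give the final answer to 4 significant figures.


G = E / (2*(1+nu))
G = 92 / (2*(1+0.43))
G = 32.17 GPa


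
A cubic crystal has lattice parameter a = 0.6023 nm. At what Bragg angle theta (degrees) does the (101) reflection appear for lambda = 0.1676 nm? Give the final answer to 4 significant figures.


d = a / sqrt(h^2+k^2+l^2)
d = 0.6023 / sqrt(2) = 0.42589 nm
lambda = 2*d*sin(theta)  =>  sin(theta) = lambda / (2*d)
sin(theta) = 0.1676 / (2 * 0.42589) = 0.196764
theta = 11.35 deg


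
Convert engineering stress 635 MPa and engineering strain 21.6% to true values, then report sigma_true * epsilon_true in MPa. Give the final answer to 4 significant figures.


sigma_true = sigma_eng * (1 + epsilon_eng)
sigma_true = 635 * (1 + 0.216) = 772.16 MPa
epsilon_true = ln(1 + epsilon_eng)
epsilon_true = ln(1 + 0.216) = 0.195567
sigma_true * epsilon_true = 772.16 * 0.195567 = 151 MPa


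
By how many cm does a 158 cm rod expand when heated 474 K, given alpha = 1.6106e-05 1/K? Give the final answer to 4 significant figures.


dL = L0 * alpha * dT
dL = 158 * 1.6106e-05 * 474
dL = 1.206 cm


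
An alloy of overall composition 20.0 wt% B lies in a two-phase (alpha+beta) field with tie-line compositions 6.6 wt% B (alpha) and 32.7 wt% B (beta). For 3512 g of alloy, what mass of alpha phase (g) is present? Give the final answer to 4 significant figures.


f_alpha = (C_beta - C0) / (C_beta - C_alpha)
f_alpha = (32.7 - 20.0) / (32.7 - 6.6) = 0.48659
m_alpha = f_alpha * m_total = 0.48659 * 3512 = 1709 g


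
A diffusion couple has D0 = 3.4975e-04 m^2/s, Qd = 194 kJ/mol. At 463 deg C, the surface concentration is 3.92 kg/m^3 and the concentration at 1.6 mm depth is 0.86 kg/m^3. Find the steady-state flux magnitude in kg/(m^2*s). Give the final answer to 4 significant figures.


Step 1: D = D0 * exp(-Qd/(R*T))
T = 463 + 273.15 = 736.15 K
D = 3.4975e-04 * exp(-194e3 / (8.314 * 736.15)) = 5.99372e-18 m^2/s
Step 2: J = D * (C1 - C2) / dx
J = 5.99372e-18 * (3.92 - 0.86) / 1.6e-03
J = 1.146e-14 kg/(m^2*s)


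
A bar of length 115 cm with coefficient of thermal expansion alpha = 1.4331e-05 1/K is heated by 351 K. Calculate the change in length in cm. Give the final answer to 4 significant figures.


dL = L0 * alpha * dT
dL = 115 * 1.4331e-05 * 351
dL = 0.5785 cm


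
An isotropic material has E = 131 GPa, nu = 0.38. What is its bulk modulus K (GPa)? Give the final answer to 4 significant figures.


K = E / (3*(1-2*nu))
K = 131 / (3*(1-2*0.38))
K = 181.9 GPa


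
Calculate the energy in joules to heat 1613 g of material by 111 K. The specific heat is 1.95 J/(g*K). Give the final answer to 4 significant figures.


Q = m * cp * dT
Q = 1613 * 1.95 * 111
Q = 349100 J


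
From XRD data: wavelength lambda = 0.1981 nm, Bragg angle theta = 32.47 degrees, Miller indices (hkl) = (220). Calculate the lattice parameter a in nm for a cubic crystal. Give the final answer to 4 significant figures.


d = lambda / (2*sin(theta))
d = 0.1981 / (2*sin(32.47 deg))
d = 0.184499 nm
a = d * sqrt(h^2+k^2+l^2) = 0.184499 * sqrt(8)
a = 0.5218 nm


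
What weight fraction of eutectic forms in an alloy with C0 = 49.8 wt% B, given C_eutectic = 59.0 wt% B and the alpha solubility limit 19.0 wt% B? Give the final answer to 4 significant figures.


f_primary = (C_e - C0) / (C_e - C_alpha_max)
f_primary = (59.0 - 49.8) / (59.0 - 19.0)
f_primary = 0.23
f_eutectic = 1 - 0.23 = 0.77


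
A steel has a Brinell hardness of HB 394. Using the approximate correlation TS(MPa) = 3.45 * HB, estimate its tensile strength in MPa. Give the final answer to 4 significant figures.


TS (MPa) = 3.45 * HB
TS = 3.45 * 394
TS = 1359 MPa


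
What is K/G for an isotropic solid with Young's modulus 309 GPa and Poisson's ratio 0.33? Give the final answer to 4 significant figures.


G = E / (2*(1+nu))
G = 309 / (2*(1+0.33)) = 116.165 GPa
K = E / (3*(1-2*nu))
K = 309 / (3*(1-2*0.33)) = 302.941 GPa
K/G = 302.941 / 116.165 = 2.608


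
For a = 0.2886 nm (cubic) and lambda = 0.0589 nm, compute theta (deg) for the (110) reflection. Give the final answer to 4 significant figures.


d = a / sqrt(h^2+k^2+l^2)
d = 0.2886 / sqrt(2) = 0.204071 nm
lambda = 2*d*sin(theta)  =>  sin(theta) = lambda / (2*d)
sin(theta) = 0.0589 / (2 * 0.204071) = 0.144313
theta = 8.297 deg


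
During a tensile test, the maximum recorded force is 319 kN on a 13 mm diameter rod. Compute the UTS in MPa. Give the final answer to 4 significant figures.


A0 = pi*(d/2)^2 = pi*(13/2)^2 = 132.732 mm^2
UTS = F_max / A0 = 319*1000 / 132.732
UTS = 2403 MPa


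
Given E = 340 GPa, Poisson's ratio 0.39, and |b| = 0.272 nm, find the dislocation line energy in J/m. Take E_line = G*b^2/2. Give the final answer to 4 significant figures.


Step 1: G = E / (2*(1+nu))
G = 340 / (2*(1+0.39)) = 122.302 GPa = 1.22302e+11 Pa
Step 2: E_line = G*b^2/2
b = 0.272 nm = 2.72e-10 m
E_line = 0.5 * 1.22302e+11 * (2.72e-10)^2 = 4.524e-09 J/m


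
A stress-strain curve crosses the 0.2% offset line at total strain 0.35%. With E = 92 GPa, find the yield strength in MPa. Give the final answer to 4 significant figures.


Offset strain = 0.002
Elastic strain at yield = total_strain - offset = 3.5e-03 - 0.002 = 1.5e-03
sigma_y = E * elastic_strain = 92000 * 1.5e-03
sigma_y = 138 MPa


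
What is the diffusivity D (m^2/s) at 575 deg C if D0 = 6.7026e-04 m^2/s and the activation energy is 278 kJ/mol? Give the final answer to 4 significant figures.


D = D0 * exp(-Qd / (R*T))
T = 848.15 K
D = 6.7026e-04 * exp(-278e3 / (8.314 * 848.15))
D = 5.065e-21 m^2/s


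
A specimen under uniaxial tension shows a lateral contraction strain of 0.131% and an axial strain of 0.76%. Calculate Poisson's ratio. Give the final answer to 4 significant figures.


nu = -epsilon_lat / epsilon_axial
Lateral strain is contraction (negative), so using magnitudes:
nu = 0.131 / 0.76
nu = 0.1724


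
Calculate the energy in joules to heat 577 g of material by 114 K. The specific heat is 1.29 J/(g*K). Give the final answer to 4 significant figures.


Q = m * cp * dT
Q = 577 * 1.29 * 114
Q = 84850 J


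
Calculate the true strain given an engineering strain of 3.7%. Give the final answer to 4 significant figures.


epsilon_true = ln(1 + epsilon_eng)
epsilon_true = ln(1 + 0.037)
epsilon_true = 0.03633


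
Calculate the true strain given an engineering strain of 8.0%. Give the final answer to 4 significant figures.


epsilon_true = ln(1 + epsilon_eng)
epsilon_true = ln(1 + 0.08)
epsilon_true = 0.07696


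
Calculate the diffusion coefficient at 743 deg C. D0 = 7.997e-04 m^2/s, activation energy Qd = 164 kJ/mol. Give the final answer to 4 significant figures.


D = D0 * exp(-Qd / (R*T))
T = 1016.15 K
D = 7.997e-04 * exp(-164e3 / (8.314 * 1016.15))
D = 2.967e-12 m^2/s


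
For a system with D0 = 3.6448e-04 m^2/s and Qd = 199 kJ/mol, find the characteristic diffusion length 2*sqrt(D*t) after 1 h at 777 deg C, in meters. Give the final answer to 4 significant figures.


Step 1: D = D0 * exp(-Qd/(R*T))
T = 1050.15 K
D = 3.6448e-04 * exp(-199e3 / (8.314 * 1050.15)) = 4.6028e-14 m^2/s
Step 2: L = 2*sqrt(D*t)
t = 1 h = 3600 s
L = 2*sqrt(4.6028e-14 * 3600) = 2.574e-05 m


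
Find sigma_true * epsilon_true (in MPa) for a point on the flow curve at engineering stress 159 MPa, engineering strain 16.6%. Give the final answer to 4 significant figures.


sigma_true = sigma_eng * (1 + epsilon_eng)
sigma_true = 159 * (1 + 0.166) = 185.394 MPa
epsilon_true = ln(1 + epsilon_eng)
epsilon_true = ln(1 + 0.166) = 0.153579
sigma_true * epsilon_true = 185.394 * 0.153579 = 28.47 MPa


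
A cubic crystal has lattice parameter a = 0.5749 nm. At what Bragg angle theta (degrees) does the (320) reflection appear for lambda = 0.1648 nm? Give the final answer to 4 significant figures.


d = a / sqrt(h^2+k^2+l^2)
d = 0.5749 / sqrt(13) = 0.159449 nm
lambda = 2*d*sin(theta)  =>  sin(theta) = lambda / (2*d)
sin(theta) = 0.1648 / (2 * 0.159449) = 0.516781
theta = 31.12 deg


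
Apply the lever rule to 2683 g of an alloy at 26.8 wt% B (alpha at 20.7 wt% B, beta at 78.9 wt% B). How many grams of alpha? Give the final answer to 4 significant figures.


f_alpha = (C_beta - C0) / (C_beta - C_alpha)
f_alpha = (78.9 - 26.8) / (78.9 - 20.7) = 0.895189
m_alpha = f_alpha * m_total = 0.895189 * 2683 = 2402 g


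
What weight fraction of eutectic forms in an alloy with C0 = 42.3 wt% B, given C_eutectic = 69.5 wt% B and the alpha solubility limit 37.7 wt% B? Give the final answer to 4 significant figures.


f_primary = (C_e - C0) / (C_e - C_alpha_max)
f_primary = (69.5 - 42.3) / (69.5 - 37.7)
f_primary = 0.855346
f_eutectic = 1 - 0.855346 = 0.1447


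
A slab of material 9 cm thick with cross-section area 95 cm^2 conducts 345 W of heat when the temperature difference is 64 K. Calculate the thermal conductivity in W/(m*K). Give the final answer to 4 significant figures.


k = Q*L / (A*dT)
L = 0.09 m, A = 9.5e-03 m^2
k = 345 * 0.09 / (9.5e-03 * 64)
k = 51.07 W/(m*K)


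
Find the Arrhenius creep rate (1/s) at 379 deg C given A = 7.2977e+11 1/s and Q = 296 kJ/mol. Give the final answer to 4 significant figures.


rate = A * exp(-Q / (R*T))
T = 379 + 273.15 = 652.15 K
rate = 7.2977e+11 * exp(-296e3 / (8.314 * 652.15))
rate = 1.425e-12 1/s


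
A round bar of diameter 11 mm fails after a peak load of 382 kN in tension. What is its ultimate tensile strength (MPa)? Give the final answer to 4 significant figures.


A0 = pi*(d/2)^2 = pi*(11/2)^2 = 95.0332 mm^2
UTS = F_max / A0 = 382*1000 / 95.0332
UTS = 4020 MPa


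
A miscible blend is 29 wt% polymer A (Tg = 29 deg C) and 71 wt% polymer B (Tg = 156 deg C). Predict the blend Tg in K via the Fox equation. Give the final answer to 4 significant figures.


1/Tg = w1/Tg1 + w2/Tg2 (in Kelvin)
Tg1 = 302.15 K, Tg2 = 429.15 K
1/Tg = 0.29/302.15 + 0.71/429.15
Tg = 382.5 K


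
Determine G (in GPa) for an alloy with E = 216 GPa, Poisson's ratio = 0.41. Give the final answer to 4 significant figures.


G = E / (2*(1+nu))
G = 216 / (2*(1+0.41))
G = 76.6 GPa


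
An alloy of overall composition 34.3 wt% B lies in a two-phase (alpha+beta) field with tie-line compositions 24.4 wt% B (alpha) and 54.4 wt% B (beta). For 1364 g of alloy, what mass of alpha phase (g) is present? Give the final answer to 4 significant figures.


f_alpha = (C_beta - C0) / (C_beta - C_alpha)
f_alpha = (54.4 - 34.3) / (54.4 - 24.4) = 0.67
m_alpha = f_alpha * m_total = 0.67 * 1364 = 913.9 g


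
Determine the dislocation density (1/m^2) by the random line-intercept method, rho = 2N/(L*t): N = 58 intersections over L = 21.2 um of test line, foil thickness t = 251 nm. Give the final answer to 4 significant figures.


rho = 2N / (L * t)
L = 21.2 um = 2.12e-05 m, t = 251 nm = 2.51e-07 m
rho = 2 * 58 / (2.12e-05 * 2.51e-07)
rho = 2.18e+13 1/m^2


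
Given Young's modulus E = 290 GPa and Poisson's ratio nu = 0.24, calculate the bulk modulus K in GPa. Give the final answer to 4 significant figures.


K = E / (3*(1-2*nu))
K = 290 / (3*(1-2*0.24))
K = 185.9 GPa


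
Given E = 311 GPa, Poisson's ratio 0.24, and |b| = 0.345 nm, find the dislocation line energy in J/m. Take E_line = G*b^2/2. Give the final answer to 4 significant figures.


Step 1: G = E / (2*(1+nu))
G = 311 / (2*(1+0.24)) = 125.403 GPa = 1.25403e+11 Pa
Step 2: E_line = G*b^2/2
b = 0.345 nm = 3.45e-10 m
E_line = 0.5 * 1.25403e+11 * (3.45e-10)^2 = 7.463e-09 J/m


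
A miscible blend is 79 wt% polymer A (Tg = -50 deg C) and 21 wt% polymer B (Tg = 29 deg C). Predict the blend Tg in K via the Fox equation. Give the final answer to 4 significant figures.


1/Tg = w1/Tg1 + w2/Tg2 (in Kelvin)
Tg1 = 223.15 K, Tg2 = 302.15 K
1/Tg = 0.79/223.15 + 0.21/302.15
Tg = 236.1 K


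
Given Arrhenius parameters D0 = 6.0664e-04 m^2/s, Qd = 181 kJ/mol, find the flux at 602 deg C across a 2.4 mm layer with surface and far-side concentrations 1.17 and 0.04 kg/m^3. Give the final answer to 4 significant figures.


Step 1: D = D0 * exp(-Qd/(R*T))
T = 602 + 273.15 = 875.15 K
D = 6.0664e-04 * exp(-181e3 / (8.314 * 875.15)) = 9.5342e-15 m^2/s
Step 2: J = D * (C1 - C2) / dx
J = 9.5342e-15 * (1.17 - 0.04) / 2.4e-03
J = 4.489e-12 kg/(m^2*s)
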